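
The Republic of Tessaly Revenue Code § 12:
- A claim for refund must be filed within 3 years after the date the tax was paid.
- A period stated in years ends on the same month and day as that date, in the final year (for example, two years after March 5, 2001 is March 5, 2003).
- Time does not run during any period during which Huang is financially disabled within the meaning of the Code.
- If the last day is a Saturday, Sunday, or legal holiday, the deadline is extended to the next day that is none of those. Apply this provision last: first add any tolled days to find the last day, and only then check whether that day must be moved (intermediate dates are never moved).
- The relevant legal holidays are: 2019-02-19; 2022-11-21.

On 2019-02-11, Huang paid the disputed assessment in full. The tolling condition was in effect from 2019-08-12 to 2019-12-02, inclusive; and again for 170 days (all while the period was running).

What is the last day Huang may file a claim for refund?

3 years after 2019-02-11 is February 11, 2022.
From August 12, 2019 through December 2, 2019 inclusive is 113 days; tolling adds 113 days: February 11, 2022 + 113 days = June 4, 2022.
Tolling adds 170 days: June 4, 2022 + 170 days = November 21, 2022.
November 21, 2022 is a listed holiday. The next qualifying day is November 22, 2022.

November 22, 2022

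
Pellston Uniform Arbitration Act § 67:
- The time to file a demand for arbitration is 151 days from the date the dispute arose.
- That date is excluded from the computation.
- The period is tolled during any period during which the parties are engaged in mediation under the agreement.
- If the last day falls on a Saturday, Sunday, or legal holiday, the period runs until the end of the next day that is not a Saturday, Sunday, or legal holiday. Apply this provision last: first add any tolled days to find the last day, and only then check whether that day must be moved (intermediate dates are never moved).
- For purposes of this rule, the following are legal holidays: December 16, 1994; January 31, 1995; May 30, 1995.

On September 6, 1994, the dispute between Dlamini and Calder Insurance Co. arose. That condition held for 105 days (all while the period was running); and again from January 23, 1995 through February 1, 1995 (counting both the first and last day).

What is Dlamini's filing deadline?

151 days after September 6, 1994 is February 4, 1995.
Tolling adds 105 days: February 4, 1995 + 105 days = May 20, 1995.
From January 23, 1995 through February 1, 1995 inclusive is 10 days; tolling adds 10 days: May 20, 1995 + 10 days = May 30, 1995.
May 30, 1995 is a listed holiday. The next qualifying day is May 31, 1995.

May 31, 1995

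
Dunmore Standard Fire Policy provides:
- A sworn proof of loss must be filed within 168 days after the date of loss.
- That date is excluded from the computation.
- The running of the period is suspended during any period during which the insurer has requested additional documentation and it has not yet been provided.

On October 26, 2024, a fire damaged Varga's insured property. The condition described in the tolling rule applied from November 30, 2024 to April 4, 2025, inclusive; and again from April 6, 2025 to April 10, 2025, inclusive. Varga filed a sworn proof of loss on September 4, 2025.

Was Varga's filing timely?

No

168 days after October 26, 2024 is April 12, 2025.
From November 30, 2024 through April 4, 2025 inclusive is 126 days; tolling adds 126 days: April 12, 2025 + 126 days = August 16, 2025.
From April 6, 2025 through April 10, 2025 inclusive is 5 days; tolling adds 5 days: August 16, 2025 + 5 days = August 21, 2025.
The deadline is August 21, 2025; the filing on September 4, 2025 is after that date.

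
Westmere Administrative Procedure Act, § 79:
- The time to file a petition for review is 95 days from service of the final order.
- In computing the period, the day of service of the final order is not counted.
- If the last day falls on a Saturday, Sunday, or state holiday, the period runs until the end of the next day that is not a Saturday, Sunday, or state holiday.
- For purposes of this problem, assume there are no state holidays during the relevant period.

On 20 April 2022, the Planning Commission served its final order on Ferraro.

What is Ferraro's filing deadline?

July 25, 2022

95 days after 20 April 2022 is July 24, 2022.
July 24, 2022 is Sunday. The next qualifying day is July 25, 2022.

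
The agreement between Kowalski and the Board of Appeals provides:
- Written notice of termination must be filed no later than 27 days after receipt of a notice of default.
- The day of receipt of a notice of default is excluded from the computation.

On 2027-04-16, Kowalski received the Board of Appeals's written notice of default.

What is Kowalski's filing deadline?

May 13, 2027

27 days after 2027-04-16 is May 13, 2027.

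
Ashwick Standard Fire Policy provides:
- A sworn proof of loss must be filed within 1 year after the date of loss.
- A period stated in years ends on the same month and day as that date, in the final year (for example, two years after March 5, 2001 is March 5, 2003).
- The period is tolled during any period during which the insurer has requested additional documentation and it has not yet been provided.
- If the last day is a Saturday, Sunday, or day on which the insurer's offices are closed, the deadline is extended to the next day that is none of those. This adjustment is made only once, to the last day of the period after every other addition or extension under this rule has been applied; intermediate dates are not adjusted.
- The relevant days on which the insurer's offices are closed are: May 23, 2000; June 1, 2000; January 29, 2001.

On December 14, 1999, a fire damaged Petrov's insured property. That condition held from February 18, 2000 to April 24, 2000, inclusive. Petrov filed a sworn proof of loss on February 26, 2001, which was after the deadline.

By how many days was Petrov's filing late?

7 days

1 year after December 14, 1999 is December 14, 2000.
From February 18, 2000 through April 24, 2000 inclusive is 67 days; tolling adds 67 days: December 14, 2000 + 67 days = February 19, 2001.
February 19, 2001 is a Monday and not a day on which the insurer's offices are closed, so no extension applies.
The deadline is February 19, 2001; from February 19, 2001 to February 26, 2001 is 7 days.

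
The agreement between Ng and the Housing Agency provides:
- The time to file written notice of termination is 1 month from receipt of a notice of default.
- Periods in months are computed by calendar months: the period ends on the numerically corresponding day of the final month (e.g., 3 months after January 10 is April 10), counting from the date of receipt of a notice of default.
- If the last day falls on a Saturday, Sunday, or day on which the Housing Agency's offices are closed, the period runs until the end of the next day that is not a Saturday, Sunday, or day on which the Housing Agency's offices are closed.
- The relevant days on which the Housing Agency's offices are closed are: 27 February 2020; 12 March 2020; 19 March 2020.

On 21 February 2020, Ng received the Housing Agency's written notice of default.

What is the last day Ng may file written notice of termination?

March 23, 2020

1 month after 21 February 2020 is March 21, 2020.
March 21, 2020 is Saturday; March 22, 2020 is Sunday. The next qualifying day is March 23, 2020.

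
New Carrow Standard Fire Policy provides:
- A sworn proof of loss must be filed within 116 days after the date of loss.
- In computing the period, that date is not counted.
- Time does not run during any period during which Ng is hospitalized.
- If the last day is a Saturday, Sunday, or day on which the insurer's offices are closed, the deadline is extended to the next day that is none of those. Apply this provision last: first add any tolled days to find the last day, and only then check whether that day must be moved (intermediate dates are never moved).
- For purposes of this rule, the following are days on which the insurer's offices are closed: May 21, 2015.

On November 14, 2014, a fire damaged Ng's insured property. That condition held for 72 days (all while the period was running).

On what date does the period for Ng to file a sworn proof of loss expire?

May 22, 2015

116 days after November 14, 2014 is March 10, 2015.
Tolling adds 72 days: March 10, 2015 + 72 days = May 21, 2015.
May 21, 2015 is a listed holiday. The next qualifying day is May 22, 2015.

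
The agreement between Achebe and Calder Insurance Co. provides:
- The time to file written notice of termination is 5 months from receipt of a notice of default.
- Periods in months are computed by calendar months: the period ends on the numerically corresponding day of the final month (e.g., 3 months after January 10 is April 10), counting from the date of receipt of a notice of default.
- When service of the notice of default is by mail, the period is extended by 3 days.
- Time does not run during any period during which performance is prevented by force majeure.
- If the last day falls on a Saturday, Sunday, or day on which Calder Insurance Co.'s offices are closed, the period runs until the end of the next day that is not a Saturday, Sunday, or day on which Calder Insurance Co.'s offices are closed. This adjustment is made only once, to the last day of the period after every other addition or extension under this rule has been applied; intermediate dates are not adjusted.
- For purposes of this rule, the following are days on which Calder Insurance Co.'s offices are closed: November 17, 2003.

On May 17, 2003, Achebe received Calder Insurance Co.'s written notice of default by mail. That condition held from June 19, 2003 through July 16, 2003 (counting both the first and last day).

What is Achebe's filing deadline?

November 18, 2003

5 months after May 17, 2003 is October 17, 2003.
Service was by mail, adding 3 days: October 17, 2003 + 3 days = October 20, 2003.
From June 19, 2003 through July 16, 2003 inclusive is 28 days; tolling adds 28 days: October 20, 2003 + 28 days = November 17, 2003.
November 17, 2003 is a listed holiday. The next qualifying day is November 18, 2003.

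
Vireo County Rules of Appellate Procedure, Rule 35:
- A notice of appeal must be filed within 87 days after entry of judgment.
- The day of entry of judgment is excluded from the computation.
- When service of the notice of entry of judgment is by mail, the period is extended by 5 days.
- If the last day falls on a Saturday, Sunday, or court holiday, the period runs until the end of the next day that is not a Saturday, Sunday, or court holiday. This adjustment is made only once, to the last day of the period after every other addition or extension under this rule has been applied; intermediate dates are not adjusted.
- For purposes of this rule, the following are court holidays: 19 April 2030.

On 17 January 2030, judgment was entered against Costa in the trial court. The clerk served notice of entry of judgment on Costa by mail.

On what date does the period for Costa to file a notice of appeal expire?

April 22, 2030

87 days after 17 January 2030 is April 14, 2030.
Service was by mail, adding 5 days: April 14, 2030 + 5 days = April 19, 2030.
April 19, 2030 is a listed holiday; April 20, 2030 is Saturday; April 21, 2030 is Sunday. The next qualifying day is April 22, 2030.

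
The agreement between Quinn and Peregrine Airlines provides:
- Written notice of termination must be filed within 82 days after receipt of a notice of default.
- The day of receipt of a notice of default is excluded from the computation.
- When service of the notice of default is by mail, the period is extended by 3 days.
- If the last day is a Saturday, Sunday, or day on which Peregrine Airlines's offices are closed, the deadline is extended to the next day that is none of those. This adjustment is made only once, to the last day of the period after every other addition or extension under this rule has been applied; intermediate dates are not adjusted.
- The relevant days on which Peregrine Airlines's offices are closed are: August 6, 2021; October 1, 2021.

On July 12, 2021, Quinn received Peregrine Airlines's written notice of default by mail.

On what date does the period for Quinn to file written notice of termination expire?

October 5, 2021

82 days after July 12, 2021 is October 2, 2021.
Service was by mail, adding 3 days: October 2, 2021 + 3 days = October 5, 2021.
October 5, 2021 is a Tuesday and not a day on which Peregrine Airlines's offices are closed, so no extension applies.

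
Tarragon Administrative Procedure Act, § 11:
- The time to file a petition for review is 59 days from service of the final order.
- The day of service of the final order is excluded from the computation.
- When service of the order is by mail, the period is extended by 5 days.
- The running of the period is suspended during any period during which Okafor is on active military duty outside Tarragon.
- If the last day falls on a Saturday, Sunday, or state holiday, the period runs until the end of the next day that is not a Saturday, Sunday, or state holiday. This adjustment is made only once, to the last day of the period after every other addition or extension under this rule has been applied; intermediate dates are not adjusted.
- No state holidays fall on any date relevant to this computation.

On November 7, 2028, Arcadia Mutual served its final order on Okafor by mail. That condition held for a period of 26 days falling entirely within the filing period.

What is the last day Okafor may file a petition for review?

February 5, 2029

59 days after November 7, 2028 is January 5, 2029.
Service was by mail, adding 5 days: January 5, 2029 + 5 days = January 10, 2029.
Tolling adds 26 days: January 10, 2029 + 26 days = February 5, 2029.
February 5, 2029 is a Monday and not a state holiday, so no extension applies.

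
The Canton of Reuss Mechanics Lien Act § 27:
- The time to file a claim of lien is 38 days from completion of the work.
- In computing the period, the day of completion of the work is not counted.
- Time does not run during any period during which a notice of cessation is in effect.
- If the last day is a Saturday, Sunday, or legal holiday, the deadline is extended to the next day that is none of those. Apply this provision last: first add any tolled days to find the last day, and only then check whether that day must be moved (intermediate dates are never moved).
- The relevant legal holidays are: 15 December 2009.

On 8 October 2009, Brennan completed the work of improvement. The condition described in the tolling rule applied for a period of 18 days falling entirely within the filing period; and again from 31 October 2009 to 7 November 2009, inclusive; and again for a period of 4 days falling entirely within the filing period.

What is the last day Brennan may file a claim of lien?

38 days after 8 October 2009 is November 15, 2009.
Tolling adds 18 days: November 15, 2009 + 18 days = December 3, 2009.
From October 31, 2009 through November 7, 2009 inclusive is 8 days; tolling adds 8 days: December 3, 2009 + 8 days = December 11, 2009.
Tolling adds 4 days: December 11, 2009 + 4 days = December 15, 2009.
December 15, 2009 is a listed holiday. The next qualifying day is December 16, 2009.

December 16, 2009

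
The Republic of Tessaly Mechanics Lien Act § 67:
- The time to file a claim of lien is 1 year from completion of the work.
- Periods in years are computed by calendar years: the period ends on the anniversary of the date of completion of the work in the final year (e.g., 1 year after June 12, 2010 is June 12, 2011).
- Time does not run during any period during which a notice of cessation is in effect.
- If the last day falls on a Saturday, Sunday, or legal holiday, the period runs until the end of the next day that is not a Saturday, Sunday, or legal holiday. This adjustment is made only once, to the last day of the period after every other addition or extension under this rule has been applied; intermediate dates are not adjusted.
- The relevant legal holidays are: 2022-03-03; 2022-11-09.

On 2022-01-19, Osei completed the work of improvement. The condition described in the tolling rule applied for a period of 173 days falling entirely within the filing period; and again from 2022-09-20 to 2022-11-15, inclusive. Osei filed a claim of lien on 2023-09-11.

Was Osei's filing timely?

No

1 year after 2022-01-19 is January 19, 2023.
Tolling adds 173 days: January 19, 2023 + 173 days = July 11, 2023.
From September 20, 2022 through November 15, 2022 inclusive is 57 days; tolling adds 57 days: July 11, 2023 + 57 days = September 6, 2023.
September 6, 2023 is a Wednesday and not a legal holiday, so no extension applies.
The deadline is September 6, 2023; the filing on September 11, 2023 is after that date.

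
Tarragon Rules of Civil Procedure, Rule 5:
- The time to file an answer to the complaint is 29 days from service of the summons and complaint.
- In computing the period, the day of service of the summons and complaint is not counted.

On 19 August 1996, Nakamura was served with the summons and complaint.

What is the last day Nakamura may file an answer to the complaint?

September 17, 1996

29 days after 19 August 1996 is September 17, 1996.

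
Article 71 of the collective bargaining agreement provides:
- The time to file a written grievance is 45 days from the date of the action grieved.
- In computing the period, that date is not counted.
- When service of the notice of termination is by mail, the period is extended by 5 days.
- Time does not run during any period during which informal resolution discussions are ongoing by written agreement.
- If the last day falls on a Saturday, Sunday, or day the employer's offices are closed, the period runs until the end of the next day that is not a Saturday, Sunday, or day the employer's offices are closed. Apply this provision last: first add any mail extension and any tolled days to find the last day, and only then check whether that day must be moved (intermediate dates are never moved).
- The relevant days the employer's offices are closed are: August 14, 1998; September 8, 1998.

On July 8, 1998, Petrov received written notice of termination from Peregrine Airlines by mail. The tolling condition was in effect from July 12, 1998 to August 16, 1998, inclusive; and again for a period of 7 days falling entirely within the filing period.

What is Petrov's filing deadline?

October 9, 1998

45 days after July 8, 1998 is August 22, 1998.
Service was by mail, adding 5 days: August 22, 1998 + 5 days = August 27, 1998.
From July 12, 1998 through August 16, 1998 inclusive is 36 days; tolling adds 36 days: August 27, 1998 + 36 days = October 2, 1998.
Tolling adds 7 days: October 2, 1998 + 7 days = October 9, 1998.
October 9, 1998 is a Friday and not a day the employer's offices are closed, so no extension applies.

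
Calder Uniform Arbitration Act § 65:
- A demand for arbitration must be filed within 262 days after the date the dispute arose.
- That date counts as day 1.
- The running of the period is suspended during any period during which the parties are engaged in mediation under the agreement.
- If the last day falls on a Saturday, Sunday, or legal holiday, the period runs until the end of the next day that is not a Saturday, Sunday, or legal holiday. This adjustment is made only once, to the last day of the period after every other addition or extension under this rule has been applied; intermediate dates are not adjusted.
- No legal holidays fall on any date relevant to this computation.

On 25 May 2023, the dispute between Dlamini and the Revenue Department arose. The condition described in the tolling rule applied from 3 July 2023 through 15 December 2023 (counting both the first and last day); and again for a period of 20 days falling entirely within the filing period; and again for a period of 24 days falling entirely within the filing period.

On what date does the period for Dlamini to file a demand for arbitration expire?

Counting 25 May 2023 as day 1, day 262 is February 10, 2024.
From July 3, 2023 through December 15, 2023 inclusive is 166 days; tolling adds 166 days: February 10, 2024 + 166 days = July 25, 2024.
Tolling adds 20 days: July 25, 2024 + 20 days = August 14, 2024.
Tolling adds 24 days: August 14, 2024 + 24 days = September 7, 2024.
September 7, 2024 is Saturday; September 8, 2024 is Sunday. The next qualifying day is September 9, 2024.

September 9, 2024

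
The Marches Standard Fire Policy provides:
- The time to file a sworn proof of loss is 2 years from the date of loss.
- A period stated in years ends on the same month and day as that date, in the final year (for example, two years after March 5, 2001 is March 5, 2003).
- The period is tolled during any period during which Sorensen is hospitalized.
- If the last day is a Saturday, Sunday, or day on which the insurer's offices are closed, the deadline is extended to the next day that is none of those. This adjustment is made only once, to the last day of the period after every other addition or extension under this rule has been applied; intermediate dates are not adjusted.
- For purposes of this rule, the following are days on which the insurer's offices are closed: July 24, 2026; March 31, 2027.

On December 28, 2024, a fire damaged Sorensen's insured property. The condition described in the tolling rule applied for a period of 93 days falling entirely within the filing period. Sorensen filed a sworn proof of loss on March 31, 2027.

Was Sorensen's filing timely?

2 years after December 28, 2024 is December 28, 2026.
Tolling adds 93 days: December 28, 2026 + 93 days = March 31, 2027.
March 31, 2027 is a listed holiday. The next qualifying day is April 1, 2027.
The deadline is April 1, 2027; the filing on March 31, 2027 is on or before that date.

Yes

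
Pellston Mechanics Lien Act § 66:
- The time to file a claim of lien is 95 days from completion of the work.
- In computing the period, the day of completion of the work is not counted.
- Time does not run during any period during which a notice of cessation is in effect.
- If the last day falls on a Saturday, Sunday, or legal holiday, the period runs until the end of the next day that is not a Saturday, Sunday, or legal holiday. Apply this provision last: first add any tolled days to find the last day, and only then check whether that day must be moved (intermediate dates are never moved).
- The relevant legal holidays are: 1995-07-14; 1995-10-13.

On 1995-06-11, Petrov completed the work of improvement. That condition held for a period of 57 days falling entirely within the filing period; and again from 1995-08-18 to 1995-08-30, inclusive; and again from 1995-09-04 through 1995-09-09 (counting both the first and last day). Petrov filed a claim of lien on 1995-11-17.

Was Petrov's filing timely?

95 days after 1995-06-11 is September 14, 1995.
Tolling adds 57 days: September 14, 1995 + 57 days = November 10, 1995.
From August 18, 1995 through August 30, 1995 inclusive is 13 days; tolling adds 13 days: November 10, 1995 + 13 days = November 23, 1995.
From September 4, 1995 through September 9, 1995 inclusive is 6 days; tolling adds 6 days: November 23, 1995 + 6 days = November 29, 1995.
November 29, 1995 is a Wednesday and not a legal holiday, so no extension applies.
The deadline is November 29, 1995; the filing on November 17, 1995 is on or before that date.

Yes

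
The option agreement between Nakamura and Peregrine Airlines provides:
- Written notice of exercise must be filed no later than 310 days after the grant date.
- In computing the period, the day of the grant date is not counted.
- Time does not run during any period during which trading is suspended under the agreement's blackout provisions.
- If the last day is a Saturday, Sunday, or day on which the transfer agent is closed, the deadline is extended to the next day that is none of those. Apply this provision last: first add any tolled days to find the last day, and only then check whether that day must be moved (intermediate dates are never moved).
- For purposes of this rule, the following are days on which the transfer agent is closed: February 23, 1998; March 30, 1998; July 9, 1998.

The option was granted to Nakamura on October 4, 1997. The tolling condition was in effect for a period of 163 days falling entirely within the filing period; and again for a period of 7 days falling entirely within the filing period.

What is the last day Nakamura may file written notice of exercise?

310 days after October 4, 1997 is August 10, 1998.
Tolling adds 163 days: August 10, 1998 + 163 days = January 20, 1999.
Tolling adds 7 days: January 20, 1999 + 7 days = January 27, 1999.
January 27, 1999 is a Wednesday and not a day on which the transfer agent is closed, so no extension applies.

January 27, 1999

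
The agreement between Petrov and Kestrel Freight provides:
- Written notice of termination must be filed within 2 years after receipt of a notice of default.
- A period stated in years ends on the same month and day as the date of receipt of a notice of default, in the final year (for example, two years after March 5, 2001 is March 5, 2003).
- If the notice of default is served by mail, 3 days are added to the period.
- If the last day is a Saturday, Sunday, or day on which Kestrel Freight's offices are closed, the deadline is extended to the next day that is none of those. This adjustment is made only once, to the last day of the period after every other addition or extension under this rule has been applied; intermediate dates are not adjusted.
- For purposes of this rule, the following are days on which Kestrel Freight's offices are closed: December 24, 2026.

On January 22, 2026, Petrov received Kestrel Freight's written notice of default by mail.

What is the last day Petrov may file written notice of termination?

January 25, 2028

2 years after January 22, 2026 is January 22, 2028.
Service was by mail, adding 3 days: January 22, 2028 + 3 days = January 25, 2028.
January 25, 2028 is a Tuesday and not a day on which Kestrel Freight's offices are closed, so no extension applies.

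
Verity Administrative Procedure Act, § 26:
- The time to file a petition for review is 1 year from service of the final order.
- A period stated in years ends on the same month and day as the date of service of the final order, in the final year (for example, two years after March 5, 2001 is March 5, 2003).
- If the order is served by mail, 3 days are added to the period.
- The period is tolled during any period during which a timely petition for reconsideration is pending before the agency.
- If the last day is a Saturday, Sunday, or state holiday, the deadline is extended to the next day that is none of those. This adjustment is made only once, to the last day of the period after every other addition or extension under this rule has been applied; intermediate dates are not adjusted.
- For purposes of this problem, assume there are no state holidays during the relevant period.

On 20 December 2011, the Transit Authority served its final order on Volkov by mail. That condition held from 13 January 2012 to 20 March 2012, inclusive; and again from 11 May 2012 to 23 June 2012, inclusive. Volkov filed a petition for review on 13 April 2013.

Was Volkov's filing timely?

Yes

1 year after 20 December 2011 is December 20, 2012.
Service was by mail, adding 3 days: December 20, 2012 + 3 days = December 23, 2012.
From January 13, 2012 through March 20, 2012 inclusive is 68 days; tolling adds 68 days: December 23, 2012 + 68 days = March 1, 2013.
From May 11, 2012 through June 23, 2012 inclusive is 44 days; tolling adds 44 days: March 1, 2013 + 44 days = April 14, 2013.
April 14, 2013 is Sunday. The next qualifying day is April 15, 2013.
The deadline is April 15, 2013; the filing on April 13, 2013 is on or before that date.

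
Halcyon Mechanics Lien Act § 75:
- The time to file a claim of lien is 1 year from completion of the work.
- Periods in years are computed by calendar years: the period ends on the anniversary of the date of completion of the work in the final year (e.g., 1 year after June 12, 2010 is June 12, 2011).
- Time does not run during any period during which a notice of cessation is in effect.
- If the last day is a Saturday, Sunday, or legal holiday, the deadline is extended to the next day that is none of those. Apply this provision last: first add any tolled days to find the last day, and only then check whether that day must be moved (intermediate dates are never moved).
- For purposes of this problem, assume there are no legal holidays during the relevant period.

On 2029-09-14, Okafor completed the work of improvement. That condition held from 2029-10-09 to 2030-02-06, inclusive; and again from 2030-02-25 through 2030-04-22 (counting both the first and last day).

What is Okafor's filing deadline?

March 11, 2031

1 year after 2029-09-14 is September 14, 2030.
From October 9, 2029 through February 6, 2030 inclusive is 121 days; tolling adds 121 days: September 14, 2030 + 121 days = January 13, 2031.
From February 25, 2030 through April 22, 2030 inclusive is 57 days; tolling adds 57 days: January 13, 2031 + 57 days = March 11, 2031.
March 11, 2031 is a Tuesday and not a legal holiday, so no extension applies.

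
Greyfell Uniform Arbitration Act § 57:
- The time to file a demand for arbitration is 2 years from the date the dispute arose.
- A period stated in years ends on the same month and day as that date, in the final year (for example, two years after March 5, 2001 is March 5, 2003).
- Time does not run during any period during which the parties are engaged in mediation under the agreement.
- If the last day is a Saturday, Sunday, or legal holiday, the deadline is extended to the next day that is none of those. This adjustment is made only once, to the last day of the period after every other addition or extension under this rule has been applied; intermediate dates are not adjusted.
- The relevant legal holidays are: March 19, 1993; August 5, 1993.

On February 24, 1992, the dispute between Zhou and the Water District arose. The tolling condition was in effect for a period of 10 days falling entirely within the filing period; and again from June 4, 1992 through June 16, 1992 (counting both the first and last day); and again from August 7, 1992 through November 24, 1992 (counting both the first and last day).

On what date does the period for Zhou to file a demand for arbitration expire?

2 years after February 24, 1992 is February 24, 1994.
Tolling adds 10 days: February 24, 1994 + 10 days = March 6, 1994.
From June 4, 1992 through June 16, 1992 inclusive is 13 days; tolling adds 13 days: March 6, 1994 + 13 days = March 19, 1994.
From August 7, 1992 through November 24, 1992 inclusive is 110 days; tolling adds 110 days: March 19, 1994 + 110 days = July 7, 1994.
July 7, 1994 is a Thursday and not a legal holiday, so no extension applies.

July 7, 1994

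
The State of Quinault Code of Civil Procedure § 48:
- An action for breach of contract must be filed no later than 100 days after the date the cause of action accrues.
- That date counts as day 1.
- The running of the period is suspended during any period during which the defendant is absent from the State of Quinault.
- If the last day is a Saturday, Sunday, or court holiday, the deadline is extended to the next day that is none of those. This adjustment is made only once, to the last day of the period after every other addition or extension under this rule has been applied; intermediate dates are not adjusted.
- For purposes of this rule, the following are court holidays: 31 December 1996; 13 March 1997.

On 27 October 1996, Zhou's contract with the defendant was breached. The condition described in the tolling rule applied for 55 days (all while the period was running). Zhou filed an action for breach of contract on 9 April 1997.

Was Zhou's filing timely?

No

Counting 27 October 1996 as day 1, day 100 is February 3, 1997.
Tolling adds 55 days: February 3, 1997 + 55 days = March 30, 1997.
March 30, 1997 is Sunday. The next qualifying day is March 31, 1997.
The deadline is March 31, 1997; the filing on April 9, 1997 is after that date.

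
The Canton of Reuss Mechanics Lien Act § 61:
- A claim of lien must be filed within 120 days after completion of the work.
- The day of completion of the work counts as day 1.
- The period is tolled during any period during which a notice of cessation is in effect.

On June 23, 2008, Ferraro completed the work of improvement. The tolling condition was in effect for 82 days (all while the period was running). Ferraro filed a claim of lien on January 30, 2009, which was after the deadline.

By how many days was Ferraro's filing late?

Counting June 23, 2008 as day 1, day 120 is October 20, 2008.
Tolling adds 82 days: October 20, 2008 + 82 days = January 10, 2009.
The deadline is January 10, 2009; from January 10, 2009 to January 30, 2009 is 20 days.

20 days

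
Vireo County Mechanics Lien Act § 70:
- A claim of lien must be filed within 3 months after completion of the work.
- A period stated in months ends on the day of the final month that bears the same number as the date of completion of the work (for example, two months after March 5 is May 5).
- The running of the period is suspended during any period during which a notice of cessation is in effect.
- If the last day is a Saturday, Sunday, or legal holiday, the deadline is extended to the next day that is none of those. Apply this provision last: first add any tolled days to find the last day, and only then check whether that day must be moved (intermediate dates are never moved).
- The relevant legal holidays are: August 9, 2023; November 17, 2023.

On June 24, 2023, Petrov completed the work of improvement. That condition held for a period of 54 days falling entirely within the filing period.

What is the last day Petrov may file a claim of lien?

3 months after June 24, 2023 is September 24, 2023.
Tolling adds 54 days: September 24, 2023 + 54 days = November 17, 2023.
November 17, 2023 is a listed holiday; November 18, 2023 is Saturday; November 19, 2023 is Sunday. The next qualifying day is November 20, 2023.

November 20, 2023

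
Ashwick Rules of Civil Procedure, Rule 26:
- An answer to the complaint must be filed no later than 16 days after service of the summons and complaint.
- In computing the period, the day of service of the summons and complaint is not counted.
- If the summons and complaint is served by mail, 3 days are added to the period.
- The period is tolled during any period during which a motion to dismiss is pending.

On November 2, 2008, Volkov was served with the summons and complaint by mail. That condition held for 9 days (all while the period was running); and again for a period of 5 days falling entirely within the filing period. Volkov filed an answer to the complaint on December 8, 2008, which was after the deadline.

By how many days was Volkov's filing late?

16 days after November 2, 2008 is November 18, 2008.
Service was by mail, adding 3 days: November 18, 2008 + 3 days = November 21, 2008.
Tolling adds 9 days: November 21, 2008 + 9 days = November 30, 2008.
Tolling adds 5 days: November 30, 2008 + 5 days = December 5, 2008.
The deadline is December 5, 2008; from December 5, 2008 to December 8, 2008 is 3 days.

3 days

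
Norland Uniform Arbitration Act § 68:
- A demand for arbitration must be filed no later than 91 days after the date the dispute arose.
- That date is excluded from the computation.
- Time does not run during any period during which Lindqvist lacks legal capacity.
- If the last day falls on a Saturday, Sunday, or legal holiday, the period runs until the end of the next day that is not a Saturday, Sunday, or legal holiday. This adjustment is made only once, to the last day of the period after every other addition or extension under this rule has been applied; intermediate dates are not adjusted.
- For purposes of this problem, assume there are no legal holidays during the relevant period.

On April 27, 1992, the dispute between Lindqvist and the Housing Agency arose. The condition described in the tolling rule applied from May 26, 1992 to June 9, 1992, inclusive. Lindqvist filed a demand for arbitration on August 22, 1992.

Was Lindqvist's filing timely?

No

91 days after April 27, 1992 is July 27, 1992.
From May 26, 1992 through June 9, 1992 inclusive is 15 days; tolling adds 15 days: July 27, 1992 + 15 days = August 11, 1992.
August 11, 1992 is a Tuesday and not a legal holiday, so no extension applies.
The deadline is August 11, 1992; the filing on August 22, 1992 is after that date.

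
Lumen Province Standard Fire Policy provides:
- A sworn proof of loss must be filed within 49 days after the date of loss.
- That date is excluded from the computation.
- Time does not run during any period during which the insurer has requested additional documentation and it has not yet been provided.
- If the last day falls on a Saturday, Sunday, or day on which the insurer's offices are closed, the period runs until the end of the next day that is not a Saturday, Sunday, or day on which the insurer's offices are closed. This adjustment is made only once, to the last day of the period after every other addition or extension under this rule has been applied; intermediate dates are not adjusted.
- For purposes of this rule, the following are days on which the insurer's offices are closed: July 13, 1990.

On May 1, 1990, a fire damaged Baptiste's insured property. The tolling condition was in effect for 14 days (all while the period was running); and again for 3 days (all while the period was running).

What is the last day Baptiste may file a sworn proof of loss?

July 6, 1990

49 days after May 1, 1990 is June 19, 1990.
Tolling adds 14 days: June 19, 1990 + 14 days = July 3, 1990.
Tolling adds 3 days: July 3, 1990 + 3 days = July 6, 1990.
July 6, 1990 is a Friday and not a day on which the insurer's offices are closed, so no extension applies.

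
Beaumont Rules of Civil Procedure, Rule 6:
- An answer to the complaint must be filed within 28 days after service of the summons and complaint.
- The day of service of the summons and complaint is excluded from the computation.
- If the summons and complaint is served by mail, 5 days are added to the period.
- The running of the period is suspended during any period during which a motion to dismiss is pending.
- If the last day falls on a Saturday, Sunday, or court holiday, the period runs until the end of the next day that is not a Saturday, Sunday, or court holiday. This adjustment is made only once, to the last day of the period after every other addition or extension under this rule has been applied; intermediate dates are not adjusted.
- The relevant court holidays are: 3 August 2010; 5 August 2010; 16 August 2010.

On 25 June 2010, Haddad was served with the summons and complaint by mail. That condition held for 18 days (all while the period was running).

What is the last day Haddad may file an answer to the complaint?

August 17, 2010

28 days after 25 June 2010 is July 23, 2010.
Service was by mail, adding 5 days: July 23, 2010 + 5 days = July 28, 2010.
Tolling adds 18 days: July 28, 2010 + 18 days = August 15, 2010.
August 15, 2010 is Sunday; August 16, 2010 is a listed holiday. The next qualifying day is August 17, 2010.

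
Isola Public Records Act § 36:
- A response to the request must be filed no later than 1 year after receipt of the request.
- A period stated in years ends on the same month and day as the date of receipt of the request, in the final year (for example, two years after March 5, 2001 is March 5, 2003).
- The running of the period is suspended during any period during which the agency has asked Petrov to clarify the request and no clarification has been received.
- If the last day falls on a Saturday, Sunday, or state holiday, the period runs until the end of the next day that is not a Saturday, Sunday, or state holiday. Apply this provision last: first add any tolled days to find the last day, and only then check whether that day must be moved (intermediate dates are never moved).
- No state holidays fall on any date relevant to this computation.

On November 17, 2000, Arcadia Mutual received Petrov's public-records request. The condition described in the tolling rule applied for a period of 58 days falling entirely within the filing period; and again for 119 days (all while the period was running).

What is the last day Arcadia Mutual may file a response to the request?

May 13, 2002

1 year after November 17, 2000 is November 17, 2001.
Tolling adds 58 days: November 17, 2001 + 58 days = January 14, 2002.
Tolling adds 119 days: January 14, 2002 + 119 days = May 13, 2002.
May 13, 2002 is a Monday and not a state holiday, so no extension applies.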